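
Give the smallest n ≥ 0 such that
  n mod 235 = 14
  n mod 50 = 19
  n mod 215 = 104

97069

gcd(235, 50) = 5 and 5 | (19 − 14), so the pair is consistent; merging gives n ≡ 719 (mod 2350), where 2350 = lcm(235, 50).
gcd(2350, 215) = 5 and 5 | (104 − 719), so the pair is consistent; merging gives n ≡ 97069 (mod 101050), where 101050 = lcm(2350, 215).
The solution is unique modulo lcm(235, 50, 215) = 101050.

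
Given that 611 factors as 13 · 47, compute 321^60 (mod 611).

144

Mod 13: 321 ≡ 9; since 12 | 60, by Fermat 9^60 ≡ 1 (mod 13).
Mod 47: 321 ≡ 39; by Fermat, exponent reduces to 60 mod 46 = 14; 39^14 ≡ 3 (mod 47).
Combine by CRT: x ≡ 1 (mod 13), x ≡ 3 (mod 47) ⇒ x ≡ 144 (mod 611).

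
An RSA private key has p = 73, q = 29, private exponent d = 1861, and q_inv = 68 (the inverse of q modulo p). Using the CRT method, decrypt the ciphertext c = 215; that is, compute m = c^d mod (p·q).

41

d_p = d mod (p−1) = 1861 mod 72 = 61; d_q = d mod (q−1) = 13.
m₁ = c^(d_p) mod p: c ≡ 69 (mod 73), and 69^61 mod 73 = 41.
m₂ = c^(d_q) mod q: c ≡ 12 (mod 29), and 12^13 mod 29 = 12.
h = q_inv·(m₁ − m₂) mod p = 68·(41 − 12) mod 73 = 1.
m = m₂ + h·q = 12 + 1·29 = 41.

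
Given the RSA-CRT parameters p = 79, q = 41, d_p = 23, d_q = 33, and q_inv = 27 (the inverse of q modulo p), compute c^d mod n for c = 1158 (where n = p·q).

m₁ = c^(d_p) mod p: c ≡ 52 (mod 79), and 52^23 mod 79 = 46.
m₂ = c^(d_q) mod q: c ≡ 10 (mod 41), and 10^33 mod 41 = 16.
h = q_inv·(m₁ − m₂) mod p = 27·(46 − 16) mod 79 = 20.
m = m₂ + h·q = 16 + 20·41 = 836.

836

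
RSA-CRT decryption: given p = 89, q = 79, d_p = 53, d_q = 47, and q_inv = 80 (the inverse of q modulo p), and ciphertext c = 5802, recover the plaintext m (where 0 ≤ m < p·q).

5209

m₁ = c^(d_p) mod p: c ≡ 17 (mod 89), and 17^53 mod 89 = 47.
m₂ = c^(d_q) mod q: c ≡ 35 (mod 79), and 35^47 mod 79 = 74.
h = q_inv·(m₁ − m₂) mod p = 80·(47 − 74) mod 89 = 65.
m = m₂ + h·q = 74 + 65·79 = 5209.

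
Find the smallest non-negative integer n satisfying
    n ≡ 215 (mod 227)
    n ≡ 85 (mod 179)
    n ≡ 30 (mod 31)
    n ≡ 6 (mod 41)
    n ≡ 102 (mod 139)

The moduli are pairwise coprime; M = 227·179·31·41·139 = 7178591477.
M/227 = 31623751; 31623751 ≡ 154 (mod 227); 154·199 ≡ 1, so inverse 199.
M/179 = 40103863; 40103863 ≡ 166 (mod 179); 166·55 ≡ 1, so inverse 55.
M/31 = 231567467; 231567467 ≡ 9 (mod 31); 9·7 ≡ 1, so inverse 7.
M/41 = 175087597; 175087597 ≡ 8 (mod 41); 8·36 ≡ 1, so inverse 36.
M/139 = 51644543; 51644543 ≡ 66 (mod 139); 66·99 ≡ 1, so inverse 99.
n ≡ 215·31623751·199 + 85·40103863·55 + 30·231567467·7 + 6·175087597·36 + 102·51644543·99 = 2148462430296.
2148462430296 mod 7178591477 = 2063578673.

2063578673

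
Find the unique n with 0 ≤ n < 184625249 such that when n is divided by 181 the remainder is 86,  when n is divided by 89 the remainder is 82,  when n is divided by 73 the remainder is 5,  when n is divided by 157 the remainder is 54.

Combine the congruences pairwise.
From n ≡ 86 (mod 181) write n = 86 + 181t. Substituting into n ≡ 82 (mod 89) gives 181t ≡ 85 (mod 89), and since 3⁻¹ ≡ 30 (mod 89), t ≡ 58. Hence n ≡ 86 + 181·58 = 10584 (mod 16109).
From n ≡ 10584 (mod 16109) write n = 10584 + 16109t. Substituting into n ≡ 5 (mod 73) gives 16109t ≡ 6 (mod 73), and since 49⁻¹ ≡ 3 (mod 73), t ≡ 18. Hence n ≡ 10584 + 16109·18 = 300546 (mod 1175957).
From n ≡ 300546 (mod 1175957) write n = 300546 + 1175957t. Substituting into n ≡ 54 (mod 157) gives 1175957t ≡ 6 (mod 157), and since 27⁻¹ ≡ 64 (mod 157), t ≡ 70. Hence n ≡ 300546 + 1175957·70 = 82617536 (mod 184625249).

82617536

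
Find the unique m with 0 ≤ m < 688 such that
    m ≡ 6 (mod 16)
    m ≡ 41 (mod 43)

From m ≡ 6 (mod 16) write m = 6 + 16t. Substituting into m ≡ 41 (mod 43) gives 16t ≡ 35 (mod 43), and since 16⁻¹ ≡ 35 (mod 43), t ≡ 21. Hence m ≡ 6 + 16·21 = 342 (mod 688).

342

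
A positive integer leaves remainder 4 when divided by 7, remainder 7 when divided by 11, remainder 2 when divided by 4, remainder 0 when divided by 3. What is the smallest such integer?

18

Combine the congruences pairwise.
From a ≡ 4 (mod 7) write a = 4 + 7t. Substituting into a ≡ 7 (mod 11) gives 7t ≡ 3 (mod 11), and since 7⁻¹ ≡ 8 (mod 11), t ≡ 2. Hence a ≡ 4 + 7·2 = 18 (mod 77).
From a ≡ 18 (mod 77) write a = 18 + 77t. Substituting into a ≡ 2 (mod 4) gives 77t ≡ 0 (mod 4), and since 1⁻¹ ≡ 1 (mod 4), t ≡ 0. Hence a ≡ 18 + 77·0 = 18 (mod 308).
From a ≡ 18 (mod 308) write a = 18 + 308t. Substituting into a ≡ 0 (mod 3) gives 308t ≡ 0 (mod 3), and since 2⁻¹ ≡ 2 (mod 3), t ≡ 0. Hence a ≡ 18 + 308·0 = 18 (mod 924).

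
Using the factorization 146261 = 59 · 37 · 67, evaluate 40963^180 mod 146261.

136605

Mod 59: 40963 ≡ 17; by Fermat, exponent reduces to 180 mod 58 = 6; 17^6 ≡ 20 (mod 59).
Mod 37: 40963 ≡ 4; since 36 | 180, by Fermat 4^180 ≡ 1 (mod 37).
Mod 67: 40963 ≡ 26; by Fermat, exponent reduces to 180 mod 66 = 48; 26^48 ≡ 59 (mod 67).
Combine by CRT: x ≡ 20 (mod 59), x ≡ 1 (mod 37), x ≡ 59 (mod 67) ⇒ x ≡ 136605 (mod 146261).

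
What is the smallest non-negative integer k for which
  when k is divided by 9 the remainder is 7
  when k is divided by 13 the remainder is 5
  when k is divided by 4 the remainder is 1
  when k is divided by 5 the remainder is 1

From k ≡ 7 (mod 9) write k = 7 + 9t. Substituting into k ≡ 5 (mod 13) gives 9t ≡ 11 (mod 13), and since 9⁻¹ ≡ 3 (mod 13), t ≡ 7. Hence k ≡ 7 + 9·7 = 70 (mod 117).
From k ≡ 70 (mod 117) write k = 70 + 117t. Substituting into k ≡ 1 (mod 4) gives 117t ≡ 3 (mod 4), and since 1⁻¹ ≡ 1 (mod 4), t ≡ 3. Hence k ≡ 70 + 117·3 = 421 (mod 468).
From k ≡ 421 (mod 468) write k = 421 + 468t. Substituting into k ≡ 1 (mod 5) gives 468t ≡ 0 (mod 5), and since 3⁻¹ ≡ 2 (mod 5), t ≡ 0. Hence k ≡ 421 + 468·0 = 421 (mod 2340).

421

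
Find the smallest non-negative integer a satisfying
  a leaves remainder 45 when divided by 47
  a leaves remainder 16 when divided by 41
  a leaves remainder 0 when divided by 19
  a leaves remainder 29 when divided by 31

From a ≡ 45 (mod 47) write a = 45 + 47t. Substituting into a ≡ 16 (mod 41) gives 47t ≡ 12 (mod 41), and since 6⁻¹ ≡ 7 (mod 41), t ≡ 2. Hence a ≡ 45 + 47·2 = 139 (mod 1927).
From a ≡ 139 (mod 1927) write a = 139 + 1927t. Substituting into a ≡ 0 (mod 19) gives 1927t ≡ 13 (mod 19), and since 8⁻¹ ≡ 12 (mod 19), t ≡ 4. Hence a ≡ 139 + 1927·4 = 7847 (mod 36613).
From a ≡ 7847 (mod 36613) write a = 7847 + 36613t. Substituting into a ≡ 29 (mod 31) gives 36613t ≡ 25 (mod 31), and since 2⁻¹ ≡ 16 (mod 31), t ≡ 28. Hence a ≡ 7847 + 36613·28 = 1033011 (mod 1135003).

1033011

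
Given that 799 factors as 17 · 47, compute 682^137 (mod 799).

Mod 17: 682 ≡ 2; by Fermat, exponent reduces to 137 mod 16 = 9; 2^9 ≡ 2 (mod 17).
Mod 47: 682 ≡ 24; by Fermat, exponent reduces to 137 mod 46 = 45; 24^45 ≡ 2 (mod 47).
Combine by CRT: x ≡ 2 (mod 17), x ≡ 2 (mod 47) ⇒ x ≡ 2 (mod 799).

2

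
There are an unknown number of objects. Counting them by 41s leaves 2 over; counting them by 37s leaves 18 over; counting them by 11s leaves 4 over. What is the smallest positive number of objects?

12302

The moduli are pairwise coprime; M = 41·37·11 = 16687.
M/41 = 407; 407 ≡ 38 (mod 41); 38·27 ≡ 1, so inverse 27.
M/37 = 451; 451 ≡ 7 (mod 37); 7·16 ≡ 1, so inverse 16.
M/11 = 1517; 1517 ≡ 10 (mod 11); 10·10 ≡ 1, so inverse 10.
N ≡ 2·407·27 + 18·451·16 + 4·1517·10 = 212546.
212546 mod 16687 = 12302.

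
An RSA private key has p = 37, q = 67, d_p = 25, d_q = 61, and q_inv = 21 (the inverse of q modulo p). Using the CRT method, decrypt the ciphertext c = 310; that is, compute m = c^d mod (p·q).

m₁ = c^(d_p) mod p: c ≡ 14 (mod 37), and 14^25 mod 37 = 14.
m₂ = c^(d_q) mod q: c ≡ 42 (mod 67), and 42^61 mod 67 = 5.
h = q_inv·(m₁ − m₂) mod p = 21·(14 − 5) mod 37 = 4.
m = m₂ + h·q = 5 + 4·67 = 273.

273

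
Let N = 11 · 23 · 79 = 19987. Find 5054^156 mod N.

Mod 11: 5054 ≡ 5; by Fermat, exponent reduces to 156 mod 10 = 6; 5^6 ≡ 5 (mod 11).
Mod 23: 5054 ≡ 17; by Fermat, exponent reduces to 156 mod 22 = 2; 17^2 ≡ 13 (mod 23).
Mod 79: 5054 ≡ 77; since 78 | 156, by Fermat 77^156 ≡ 1 (mod 79).
Combine by CRT: x ≡ 5 (mod 11), x ≡ 13 (mod 23), x ≡ 1 (mod 79) ⇒ x ≡ 17539 (mod 19987).

17539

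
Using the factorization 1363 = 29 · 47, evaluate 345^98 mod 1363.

1130

Mod 29: 345 ≡ 26; by Fermat, exponent reduces to 98 mod 28 = 14; 26^14 ≡ 28 (mod 29).
Mod 47: 345 ≡ 16; by Fermat, exponent reduces to 98 mod 46 = 6; 16^6 ≡ 2 (mod 47).
Combine by CRT: x ≡ 28 (mod 29), x ≡ 2 (mod 47) ⇒ x ≡ 1130 (mod 1363).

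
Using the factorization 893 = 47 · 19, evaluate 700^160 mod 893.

Mod 47: 700 ≡ 42; by Fermat, exponent reduces to 160 mod 46 = 22; 42^22 ≡ 28 (mod 47).
Mod 19: 700 ≡ 16; by Fermat, exponent reduces to 160 mod 18 = 16; 16^16 ≡ 17 (mod 19).
Combine by CRT: x ≡ 28 (mod 47), x ≡ 17 (mod 19) ⇒ x ≡ 169 (mod 893).

169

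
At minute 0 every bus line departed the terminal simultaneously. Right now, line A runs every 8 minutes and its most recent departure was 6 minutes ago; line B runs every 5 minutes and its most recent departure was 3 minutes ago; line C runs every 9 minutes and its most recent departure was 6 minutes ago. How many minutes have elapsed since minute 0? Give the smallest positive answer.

78

From t ≡ 6 (mod 8) write t = 6 + 8s. Substituting into t ≡ 3 (mod 5) gives 8s ≡ 2 (mod 5), and since 3⁻¹ ≡ 2 (mod 5), s ≡ 4. Hence t ≡ 6 + 8·4 = 38 (mod 40).
From t ≡ 38 (mod 40) write t = 38 + 40s. Substituting into t ≡ 6 (mod 9) gives 40s ≡ 4 (mod 9), and since 4⁻¹ ≡ 7 (mod 9), s ≡ 1. Hence t ≡ 38 + 40·1 = 78 (mod 360).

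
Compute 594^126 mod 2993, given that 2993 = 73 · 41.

1214

Mod 73: 594 ≡ 10; by Fermat, exponent reduces to 126 mod 72 = 54; 10^54 ≡ 46 (mod 73).
Mod 41: 594 ≡ 20; by Fermat, exponent reduces to 126 mod 40 = 6; 20^6 ≡ 25 (mod 41).
Combine by CRT: x ≡ 46 (mod 73), x ≡ 25 (mod 41) ⇒ x ≡ 1214 (mod 2993).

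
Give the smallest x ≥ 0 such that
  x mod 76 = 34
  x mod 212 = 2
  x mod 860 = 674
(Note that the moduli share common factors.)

772954

gcd(76, 212) = 4 and 4 | (2 − 34), so the pair is consistent; merging gives x ≡ 3606 (mod 4028), where 4028 = lcm(76, 212).
gcd(4028, 860) = 4 and 4 | (674 − 3606), so the pair is consistent; merging gives x ≡ 772954 (mod 866020), where 866020 = lcm(4028, 860).
The solution is unique modulo lcm(76, 212, 860) = 866020.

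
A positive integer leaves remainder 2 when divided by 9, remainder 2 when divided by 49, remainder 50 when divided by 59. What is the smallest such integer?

The moduli are pairwise coprime; N = 9·49·59 = 26019.
N/9 = 2891; 2891 ≡ 2 (mod 9); 2·5 ≡ 1, so inverse 5.
N/49 = 531; 531 ≡ 41 (mod 49); 41·6 ≡ 1, so inverse 6.
N/59 = 441; 441 ≡ 28 (mod 59); 28·19 ≡ 1, so inverse 19.
x ≡ 2·2891·5 + 2·531·6 + 50·441·19 = 454232.
454232 mod 26019 = 11909.

11909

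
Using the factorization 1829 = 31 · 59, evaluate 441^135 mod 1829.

1644

Mod 31: 441 ≡ 7; by Fermat, exponent reduces to 135 mod 30 = 15; 7^15 ≡ 1 (mod 31).
Mod 59: 441 ≡ 28; by Fermat, exponent reduces to 135 mod 58 = 19; 28^19 ≡ 51 (mod 59).
Combine by CRT: x ≡ 1 (mod 31), x ≡ 51 (mod 59) ⇒ x ≡ 1644 (mod 1829).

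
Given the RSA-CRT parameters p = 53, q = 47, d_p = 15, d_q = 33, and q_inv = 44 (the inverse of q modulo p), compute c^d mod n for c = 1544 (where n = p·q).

2177

m₁ = c^(d_p) mod p: c ≡ 7 (mod 53), and 7^15 mod 53 = 4.
m₂ = c^(d_q) mod q: c ≡ 40 (mod 47), and 40^33 mod 47 = 15.
h = q_inv·(m₁ − m₂) mod p = 44·(4 − 15) mod 53 = 46.
m = m₂ + h·q = 15 + 46·47 = 2177.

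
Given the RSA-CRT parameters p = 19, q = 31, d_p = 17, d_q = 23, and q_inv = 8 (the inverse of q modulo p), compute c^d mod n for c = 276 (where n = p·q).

m₁ = c^(d_p) mod p: c ≡ 10 (mod 19), and 10^17 mod 19 = 2.
m₂ = c^(d_q) mod q: c ≡ 28 (mod 31), and 28^23 mod 31 = 20.
h = q_inv·(m₁ − m₂) mod p = 8·(2 − 20) mod 19 = 8.
m = m₂ + h·q = 20 + 8·31 = 268.

268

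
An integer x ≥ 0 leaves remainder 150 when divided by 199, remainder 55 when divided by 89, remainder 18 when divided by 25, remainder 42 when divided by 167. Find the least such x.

From x ≡ 150 (mod 199) write x = 150 + 199t. Substituting into x ≡ 55 (mod 89) gives 199t ≡ 83 (mod 89), and since 21⁻¹ ≡ 17 (mod 89), t ≡ 76. Hence x ≡ 150 + 199·76 = 15274 (mod 17711).
From x ≡ 15274 (mod 17711) write x = 15274 + 17711t. Substituting into x ≡ 18 (mod 25) gives 17711t ≡ 19 (mod 25), and since 11⁻¹ ≡ 16 (mod 25), t ≡ 4. Hence x ≡ 15274 + 17711·4 = 86118 (mod 442775).
From x ≡ 86118 (mod 442775) write x = 86118 + 442775t. Substituting into x ≡ 42 (mod 167) gives 442775t ≡ 96 (mod 167), and since 58⁻¹ ≡ 72 (mod 167), t ≡ 65. Hence x ≡ 86118 + 442775·65 = 28866493 (mod 73943425).

28866493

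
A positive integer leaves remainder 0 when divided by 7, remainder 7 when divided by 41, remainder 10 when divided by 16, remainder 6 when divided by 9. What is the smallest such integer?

From a ≡ 0 (mod 7) write a = 0 + 7t. Substituting into a ≡ 7 (mod 41) gives 7t ≡ 7 (mod 41), and since 7⁻¹ ≡ 6 (mod 41), t ≡ 1. Hence a ≡ 0 + 7·1 = 7 (mod 287).
From a ≡ 7 (mod 287) write a = 7 + 287t. Substituting into a ≡ 10 (mod 16) gives 287t ≡ 3 (mod 16), and since 15⁻¹ ≡ 15 (mod 16), t ≡ 13. Hence a ≡ 7 + 287·13 = 3738 (mod 4592).
From a ≡ 3738 (mod 4592) write a = 3738 + 4592t. Substituting into a ≡ 6 (mod 9) gives 4592t ≡ 3 (mod 9), and since 2⁻¹ ≡ 5 (mod 9), t ≡ 6. Hence a ≡ 3738 + 4592·6 = 31290 (mod 41328).

31290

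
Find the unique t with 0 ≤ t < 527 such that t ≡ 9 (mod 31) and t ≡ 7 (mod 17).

From t ≡ 9 (mod 31) write t = 9 + 31s. Substituting into t ≡ 7 (mod 17) gives 31s ≡ 15 (mod 17), and since 14⁻¹ ≡ 11 (mod 17), s ≡ 12. Hence t ≡ 9 + 31·12 = 381 (mod 527).

381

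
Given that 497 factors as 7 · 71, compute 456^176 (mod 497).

456

Mod 7: 456 ≡ 1; by Fermat, exponent reduces to 176 mod 6 = 2; 1^2 ≡ 1 (mod 7).
Mod 71: 456 ≡ 30; by Fermat, exponent reduces to 176 mod 70 = 36; 30^36 ≡ 30 (mod 71).
Combine by CRT: x ≡ 1 (mod 7), x ≡ 30 (mod 71) ⇒ x ≡ 456 (mod 497).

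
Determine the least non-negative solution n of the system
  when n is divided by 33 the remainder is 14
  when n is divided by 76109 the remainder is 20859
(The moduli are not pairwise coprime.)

gcd(33, 76109) = 11 and 11 | (20859 − 14), so the pair is consistent; merging gives n ≡ 96968 (mod 228327), where 228327 = lcm(33, 76109).
The solution is unique modulo lcm(33, 76109) = 228327.

96968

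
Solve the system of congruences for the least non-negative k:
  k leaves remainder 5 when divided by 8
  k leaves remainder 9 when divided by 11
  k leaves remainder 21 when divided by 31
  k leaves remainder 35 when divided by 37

The moduli are pairwise coprime; N = 8·11·31·37 = 100936.
N/8 = 12617; 12617 ≡ 1 (mod 8), inverse 1.
N/11 = 9176; 9176 ≡ 2 (mod 11); 2·6 ≡ 1, so inverse 6.
N/31 = 3256; 3256 ≡ 1 (mod 31), inverse 1.
N/37 = 2728; 2728 ≡ 27 (mod 37); 27·11 ≡ 1, so inverse 11.
k ≡ 5·12617·1 + 9·9176·6 + 21·3256·1 + 35·2728·11 = 1677245.
1677245 mod 100936 = 62269.

62269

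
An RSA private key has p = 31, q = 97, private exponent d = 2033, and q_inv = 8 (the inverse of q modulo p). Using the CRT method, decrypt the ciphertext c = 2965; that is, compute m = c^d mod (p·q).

d_p = d mod (p−1) = 2033 mod 30 = 23; d_q = d mod (q−1) = 17.
m₁ = c^(d_p) mod p: c ≡ 20 (mod 31), and 20^23 mod 31 = 19.
m₂ = c^(d_q) mod q: c ≡ 55 (mod 97), and 55^17 mod 97 = 42.
h = q_inv·(m₁ − m₂) mod p = 8·(19 − 42) mod 31 = 2.
m = m₂ + h·q = 42 + 2·97 = 236.

236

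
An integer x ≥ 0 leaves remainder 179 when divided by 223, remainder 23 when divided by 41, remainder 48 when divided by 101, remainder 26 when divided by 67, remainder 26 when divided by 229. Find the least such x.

The moduli are pairwise coprime; N = 223·41·101·67·229 = 14168385949.
N/223 = 63535363; 63535363 ≡ 210 (mod 223); 210·120 ≡ 1, so inverse 120.
N/41 = 345570389; 345570389 ≡ 3 (mod 41); 3·14 ≡ 1, so inverse 14.
N/101 = 140281049; 140281049 ≡ 28 (mod 101); 28·83 ≡ 1, so inverse 83.
N/67 = 211468447; 211468447 ≡ 32 (mod 67); 32·44 ≡ 1, so inverse 44.
N/229 = 61870681; 61870681 ≡ 148 (mod 229); 148·147 ≡ 1, so inverse 147.
x ≡ 179·63535363·120 + 23·345570389·14 + 48·140281049·83 + 26·211468447·44 + 26·61870681·147 = 2513282607864.
2513282607864 mod 14168385949 = 5478294891.

5478294891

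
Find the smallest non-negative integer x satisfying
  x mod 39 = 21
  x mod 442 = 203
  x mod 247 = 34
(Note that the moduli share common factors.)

20535

gcd(39, 442) = 13 and 13 | (203 − 21), so the pair is consistent; merging gives x ≡ 645 (mod 1326), where 1326 = lcm(39, 442).
gcd(1326, 247) = 13 and 13 | (34 − 645), so the pair is consistent; merging gives x ≡ 20535 (mod 25194), where 25194 = lcm(1326, 247).
The solution is unique modulo lcm(39, 442, 247) = 25194.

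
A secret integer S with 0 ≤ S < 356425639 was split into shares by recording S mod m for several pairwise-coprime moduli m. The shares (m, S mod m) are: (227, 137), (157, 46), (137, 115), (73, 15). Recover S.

277018225

The moduli are pairwise coprime; N = 227·157·137·73 = 356425639.
N/227 = 1570157; 1570157 ≡ 225 (mod 227); 225·113 ≡ 1, so inverse 113.
N/157 = 2270227; 2270227 ≡ 7 (mod 157); 7·45 ≡ 1, so inverse 45.
N/137 = 2601647; 2601647 ≡ 17 (mod 137); 17·129 ≡ 1, so inverse 129.
N/73 = 4882543; 4882543 ≡ 11 (mod 73); 11·20 ≡ 1, so inverse 20.
S ≡ 137·1570157·113 + 46·2270227·45 + 115·2601647·129 + 15·4882543·20 = 69067166552.
69067166552 mod 356425639 = 277018225.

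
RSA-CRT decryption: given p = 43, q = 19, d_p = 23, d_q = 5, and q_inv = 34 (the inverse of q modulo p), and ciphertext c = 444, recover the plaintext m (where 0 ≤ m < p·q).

m₁ = c^(d_p) mod p: c ≡ 14 (mod 43), and 14^23 mod 43 = 24.
m₂ = c^(d_q) mod q: c ≡ 7 (mod 19), and 7^5 mod 19 = 11.
h = q_inv·(m₁ − m₂) mod p = 34·(24 − 11) mod 43 = 12.
m = m₂ + h·q = 11 + 12·19 = 239.

239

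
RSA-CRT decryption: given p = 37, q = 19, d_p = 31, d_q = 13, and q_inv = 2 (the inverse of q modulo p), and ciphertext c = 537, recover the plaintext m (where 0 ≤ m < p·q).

m₁ = c^(d_p) mod p: c ≡ 19 (mod 37), and 19^31 mod 37 = 32.
m₂ = c^(d_q) mod q: c ≡ 5 (mod 19), and 5^13 mod 19 = 17.
h = q_inv·(m₁ − m₂) mod p = 2·(32 − 17) mod 37 = 30.
m = m₂ + h·q = 17 + 30·19 = 587.

587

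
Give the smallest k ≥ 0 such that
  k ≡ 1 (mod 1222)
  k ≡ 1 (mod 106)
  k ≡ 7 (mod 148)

Combine the congruences pairwise.
gcd(1222, 106) = 2 and 2 | (1 − 1), so the pair is consistent; merging gives k ≡ 1 (mod 64766), where 64766 = lcm(1222, 106).
gcd(64766, 148) = 2 and 2 | (7 − 1), so the pair is consistent; merging gives k ≡ 323831 (mod 4792684), where 4792684 = lcm(64766, 148).
The solution is unique modulo lcm(1222, 106, 148) = 4792684.

323831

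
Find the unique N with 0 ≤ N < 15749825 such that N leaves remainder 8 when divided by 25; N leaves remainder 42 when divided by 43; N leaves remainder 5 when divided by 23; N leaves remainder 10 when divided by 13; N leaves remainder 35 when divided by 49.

Combine the congruences pairwise.
From N ≡ 8 (mod 25) write N = 8 + 25t. Substituting into N ≡ 42 (mod 43) gives 25t ≡ 34 (mod 43), and since 25⁻¹ ≡ 31 (mod 43), t ≡ 22. Hence N ≡ 8 + 25·22 = 558 (mod 1075).
From N ≡ 558 (mod 1075) write N = 558 + 1075t. Substituting into N ≡ 5 (mod 23) gives 1075t ≡ 22 (mod 23), and since 17⁻¹ ≡ 19 (mod 23), t ≡ 4. Hence N ≡ 558 + 1075·4 = 4858 (mod 24725).
From N ≡ 4858 (mod 24725) write N = 4858 + 24725t. Substituting into N ≡ 10 (mod 13) gives 24725t ≡ 1 (mod 13), and since 12⁻¹ ≡ 12 (mod 13), t ≡ 12. Hence N ≡ 4858 + 24725·12 = 301558 (mod 321425).
From N ≡ 301558 (mod 321425) write N = 301558 + 321425t. Substituting into N ≡ 35 (mod 49) gives 321425t ≡ 23 (mod 49), and since 34⁻¹ ≡ 13 (mod 49), t ≡ 5. Hence N ≡ 301558 + 321425·5 = 1908683 (mod 15749825).

1908683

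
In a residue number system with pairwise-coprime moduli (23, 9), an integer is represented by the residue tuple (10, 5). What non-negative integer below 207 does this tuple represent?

Combine the congruences pairwise.
From x ≡ 10 (mod 23) write x = 10 + 23t. Substituting into x ≡ 5 (mod 9) gives 23t ≡ 4 (mod 9), and since 5⁻¹ ≡ 2 (mod 9), t ≡ 8. Hence x ≡ 10 + 23·8 = 194 (mod 207).

194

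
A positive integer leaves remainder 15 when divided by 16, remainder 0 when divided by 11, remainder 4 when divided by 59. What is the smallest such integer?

The moduli are pairwise coprime; N = 16·11·59 = 10384.
N/16 = 649; 649 ≡ 9 (mod 16); 9·9 ≡ 1, so inverse 9.
N/11 = 944; 944 ≡ 9 (mod 11); 9·5 ≡ 1, so inverse 5.
N/59 = 176; 176 ≡ 58 (mod 59); 58·58 ≡ 1, so inverse 58.
x ≡ 15·649·9 + 0·944·5 + 4·176·58 = 128447.
128447 mod 10384 = 3839.

3839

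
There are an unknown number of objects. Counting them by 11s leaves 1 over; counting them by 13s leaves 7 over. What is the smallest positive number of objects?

111

From N ≡ 1 (mod 11) write N = 1 + 11t. Substituting into N ≡ 7 (mod 13) gives 11t ≡ 6 (mod 13), and since 11⁻¹ ≡ 6 (mod 13), t ≡ 10. Hence N ≡ 1 + 11·10 = 111 (mod 143).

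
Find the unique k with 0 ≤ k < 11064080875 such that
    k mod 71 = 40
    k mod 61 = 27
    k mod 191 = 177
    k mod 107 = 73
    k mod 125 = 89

The moduli are pairwise coprime; N = 71·61·191·107·125 = 11064080875.
N/71 = 155832125; 155832125 ≡ 47 (mod 71); 47·68 ≡ 1, so inverse 68.
N/61 = 181378375; 181378375 ≡ 60 (mod 61); 60·60 ≡ 1, so inverse 60.
N/191 = 57927125; 57927125 ≡ 72 (mod 191); 72·130 ≡ 1, so inverse 130.
N/107 = 103402625; 103402625 ≡ 72 (mod 107); 72·55 ≡ 1, so inverse 55.
N/125 = 88512647; 88512647 ≡ 22 (mod 125); 22·108 ≡ 1, so inverse 108.
k ≡ 40·155832125·68 + 27·181378375·60 + 177·57927125·130 + 73·103402625·55 + 89·88512647·108 = 3316544596089.
3316544596089 mod 11064080875 = 8384414464.

8384414464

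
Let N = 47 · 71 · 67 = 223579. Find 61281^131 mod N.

97739

Mod 47: 61281 ≡ 40; by Fermat, exponent reduces to 131 mod 46 = 39; 40^39 ≡ 26 (mod 47).
Mod 71: 61281 ≡ 8; by Fermat, exponent reduces to 131 mod 70 = 61; 8^61 ≡ 43 (mod 71).
Mod 67: 61281 ≡ 43; by Fermat, exponent reduces to 131 mod 66 = 65; 43^65 ≡ 53 (mod 67).
Combine by CRT: x ≡ 26 (mod 47), x ≡ 43 (mod 71), x ≡ 53 (mod 67) ⇒ x ≡ 97739 (mod 223579).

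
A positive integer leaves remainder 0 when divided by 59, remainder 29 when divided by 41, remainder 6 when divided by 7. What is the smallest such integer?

From a ≡ 0 (mod 59) write a = 0 + 59t. Substituting into a ≡ 29 (mod 41) gives 59t ≡ 29 (mod 41), and since 18⁻¹ ≡ 16 (mod 41), t ≡ 13. Hence a ≡ 0 + 59·13 = 767 (mod 2419).
From a ≡ 767 (mod 2419) write a = 767 + 2419t. Substituting into a ≡ 6 (mod 7) gives 2419t ≡ 2 (mod 7), and since 4⁻¹ ≡ 2 (mod 7), t ≡ 4. Hence a ≡ 767 + 2419·4 = 10443 (mod 16933).

10443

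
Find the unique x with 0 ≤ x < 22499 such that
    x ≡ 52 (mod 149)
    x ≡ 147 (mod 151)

4224

From x ≡ 52 (mod 149) write x = 52 + 149t. Substituting into x ≡ 147 (mod 151) gives 149t ≡ 95 (mod 151), and since 149⁻¹ ≡ 75 (mod 151), t ≡ 28. Hence x ≡ 52 + 149·28 = 4224 (mod 22499).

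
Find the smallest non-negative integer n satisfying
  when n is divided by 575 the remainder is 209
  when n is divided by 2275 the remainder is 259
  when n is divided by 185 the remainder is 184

gcd(575, 2275) = 25 and 25 | (259 − 209), so the pair is consistent; merging gives n ≡ 4809 (mod 52325), where 52325 = lcm(575, 2275).
gcd(52325, 185) = 5 and 5 | (184 − 4809), so the pair is consistent; merging gives n ≡ 4809 (mod 1936025), where 1936025 = lcm(52325, 185).
The solution is unique modulo lcm(575, 2275, 185) = 1936025.

4809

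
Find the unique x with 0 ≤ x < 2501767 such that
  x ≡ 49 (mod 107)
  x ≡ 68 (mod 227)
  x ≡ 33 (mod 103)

319230

From x ≡ 49 (mod 107) write x = 49 + 107t. Substituting into x ≡ 68 (mod 227) gives 107t ≡ 19 (mod 227), and since 107⁻¹ ≡ 157 (mod 227), t ≡ 32. Hence x ≡ 49 + 107·32 = 3473 (mod 24289).
From x ≡ 3473 (mod 24289) write x = 3473 + 24289t. Substituting into x ≡ 33 (mod 103) gives 24289t ≡ 62 (mod 103), and since 84⁻¹ ≡ 65 (mod 103), t ≡ 13. Hence x ≡ 3473 + 24289·13 = 319230 (mod 2501767).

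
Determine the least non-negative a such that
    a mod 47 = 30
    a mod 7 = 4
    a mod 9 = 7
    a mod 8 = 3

The moduli are pairwise coprime; N = 47·7·9·8 = 23688.
N/47 = 504; 504 ≡ 34 (mod 47); 34·18 ≡ 1, so inverse 18.
N/7 = 3384; 3384 ≡ 3 (mod 7); 3·5 ≡ 1, so inverse 5.
N/9 = 2632; 2632 ≡ 4 (mod 9); 4·7 ≡ 1, so inverse 7.
N/8 = 2961; 2961 ≡ 1 (mod 8), inverse 1.
a ≡ 30·504·18 + 4·3384·5 + 7·2632·7 + 3·2961·1 = 477691.
477691 mod 23688 = 3931.

3931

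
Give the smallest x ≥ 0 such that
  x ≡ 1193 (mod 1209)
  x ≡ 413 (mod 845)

43508

Combine the congruences pairwise.
gcd(1209, 845) = 13 and 13 | (413 − 1193), so the pair is consistent; merging gives x ≡ 43508 (mod 78585), where 78585 = lcm(1209, 845).
The solution is unique modulo lcm(1209, 845) = 78585.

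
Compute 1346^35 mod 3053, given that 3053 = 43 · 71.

Mod 43: 1346 ≡ 13; 13^35 ≡ 6 (mod 43).
Mod 71: 1346 ≡ 68; 68^35 ≡ 70 (mod 71).
Combine by CRT: x ≡ 6 (mod 43), x ≡ 70 (mod 71) ⇒ x ≡ 780 (mod 3053).

780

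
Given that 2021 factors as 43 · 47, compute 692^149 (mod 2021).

Mod 43: 692 ≡ 4; by Fermat, exponent reduces to 149 mod 42 = 23; 4^23 ≡ 16 (mod 43).
Mod 47: 692 ≡ 34; by Fermat, exponent reduces to 149 mod 46 = 11; 34^11 ≡ 21 (mod 47).
Combine by CRT: x ≡ 16 (mod 43), x ≡ 21 (mod 47) ⇒ x ≡ 1478 (mod 2021).

1478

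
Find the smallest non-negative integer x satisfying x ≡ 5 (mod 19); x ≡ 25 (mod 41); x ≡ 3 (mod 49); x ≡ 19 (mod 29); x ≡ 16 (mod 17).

26757

The moduli are pairwise coprime; N = 19·41·49·29·17 = 18818303.
N/19 = 990437; 990437 ≡ 5 (mod 19); 5·4 ≡ 1, so inverse 4.
N/41 = 458983; 458983 ≡ 29 (mod 41); 29·17 ≡ 1, so inverse 17.
N/49 = 384047; 384047 ≡ 34 (mod 49); 34·13 ≡ 1, so inverse 13.
N/29 = 648907; 648907 ≡ 3 (mod 29); 3·10 ≡ 1, so inverse 10.
N/17 = 1106959; 1106959 ≡ 4 (mod 17); 4·13 ≡ 1, so inverse 13.
x ≡ 5·990437·4 + 25·458983·17 + 3·384047·13 + 19·648907·10 + 16·1106959·13 = 583394150.
583394150 mod 18818303 = 26757.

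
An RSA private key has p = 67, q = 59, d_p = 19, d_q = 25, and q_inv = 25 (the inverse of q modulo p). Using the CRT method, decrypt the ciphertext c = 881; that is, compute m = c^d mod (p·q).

m₁ = c^(d_p) mod p: c ≡ 10 (mod 67), and 10^19 mod 67 = 6.
m₂ = c^(d_q) mod q: c ≡ 55 (mod 59), and 55^25 mod 59 = 56.
h = q_inv·(m₁ − m₂) mod p = 25·(6 − 56) mod 67 = 23.
m = m₂ + h·q = 56 + 23·59 = 1413.

1413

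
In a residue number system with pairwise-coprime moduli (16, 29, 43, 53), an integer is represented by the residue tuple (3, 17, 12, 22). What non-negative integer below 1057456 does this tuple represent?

651763

The moduli are pairwise coprime; N = 16·29·43·53 = 1057456.
N/16 = 66091; 66091 ≡ 11 (mod 16); 11·3 ≡ 1, so inverse 3.
N/29 = 36464; 36464 ≡ 11 (mod 29); 11·8 ≡ 1, so inverse 8.
N/43 = 24592; 24592 ≡ 39 (mod 43); 39·32 ≡ 1, so inverse 32.
N/53 = 19952; 19952 ≡ 24 (mod 53); 24·42 ≡ 1, so inverse 42.
x ≡ 3·66091·3 + 17·36464·8 + 12·24592·32 + 22·19952·42 = 33432899.
33432899 mod 1057456 = 651763.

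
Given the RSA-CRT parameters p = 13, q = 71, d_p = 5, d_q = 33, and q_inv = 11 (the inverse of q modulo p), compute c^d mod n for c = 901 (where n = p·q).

m₁ = c^(d_p) mod p: c ≡ 4 (mod 13), and 4^5 mod 13 = 10.
m₂ = c^(d_q) mod q: c ≡ 49 (mod 71), and 49^33 mod 71 = 60.
h = q_inv·(m₁ − m₂) mod p = 11·(10 − 60) mod 13 = 9.
m = m₂ + h·q = 60 + 9·71 = 699.

699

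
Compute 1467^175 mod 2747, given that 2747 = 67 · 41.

Mod 67: 1467 ≡ 60; by Fermat, exponent reduces to 175 mod 66 = 43; 60^43 ≡ 33 (mod 67).
Mod 41: 1467 ≡ 32; by Fermat, exponent reduces to 175 mod 40 = 15; 32^15 ≡ 9 (mod 41).
Combine by CRT: x ≡ 33 (mod 67), x ≡ 9 (mod 41) ⇒ x ≡ 1239 (mod 2747).

1239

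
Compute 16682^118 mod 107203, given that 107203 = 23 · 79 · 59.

17630

Mod 23: 16682 ≡ 7; by Fermat, exponent reduces to 118 mod 22 = 8; 7^8 ≡ 12 (mod 23).
Mod 79: 16682 ≡ 13; by Fermat, exponent reduces to 118 mod 78 = 40; 13^40 ≡ 13 (mod 79).
Mod 59: 16682 ≡ 44; by Fermat, exponent reduces to 118 mod 58 = 2; 44^2 ≡ 48 (mod 59).
Combine by CRT: x ≡ 12 (mod 23), x ≡ 13 (mod 79), x ≡ 48 (mod 59) ⇒ x ≡ 17630 (mod 107203).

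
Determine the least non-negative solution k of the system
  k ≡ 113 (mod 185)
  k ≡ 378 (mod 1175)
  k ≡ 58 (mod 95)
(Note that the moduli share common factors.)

gcd(185, 1175) = 5 and 5 | (378 − 113), so the pair is consistent; merging gives k ≡ 15653 (mod 43475), where 43475 = lcm(185, 1175).
gcd(43475, 95) = 5 and 5 | (58 − 15653), so the pair is consistent; merging gives k ≡ 624303 (mod 826025), where 826025 = lcm(43475, 95).
The solution is unique modulo lcm(185, 1175, 95) = 826025.

624303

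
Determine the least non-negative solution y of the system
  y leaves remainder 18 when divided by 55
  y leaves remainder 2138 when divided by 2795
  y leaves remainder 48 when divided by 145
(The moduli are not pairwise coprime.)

gcd(55, 2795) = 5 and 5 | (2138 − 18), so the pair is consistent; merging gives y ≡ 10523 (mod 30745), where 30745 = lcm(55, 2795).
gcd(30745, 145) = 5 and 5 | (48 − 10523), so the pair is consistent; merging gives y ≡ 686913 (mod 891605), where 891605 = lcm(30745, 145).
The solution is unique modulo lcm(55, 2795, 145) = 891605.

686913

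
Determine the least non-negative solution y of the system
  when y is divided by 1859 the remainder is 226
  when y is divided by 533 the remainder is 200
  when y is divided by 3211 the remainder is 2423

769852

gcd(1859, 533) = 13 and 13 | (200 − 226), so the pair is consistent; merging gives y ≡ 7662 (mod 76219), where 76219 = lcm(1859, 533).
gcd(76219, 3211) = 169 and 169 | (2423 − 7662), so the pair is consistent; merging gives y ≡ 769852 (mod 1448161), where 1448161 = lcm(76219, 3211).
The solution is unique modulo lcm(1859, 533, 3211) = 1448161.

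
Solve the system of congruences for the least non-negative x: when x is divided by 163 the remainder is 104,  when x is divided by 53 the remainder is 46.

2060

From x ≡ 104 (mod 163) write x = 104 + 163t. Substituting into x ≡ 46 (mod 53) gives 163t ≡ 48 (mod 53), and since 4⁻¹ ≡ 40 (mod 53), t ≡ 12. Hence x ≡ 104 + 163·12 = 2060 (mod 8639).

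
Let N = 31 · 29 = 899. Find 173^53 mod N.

Mod 31: 173 ≡ 18; by Fermat, exponent reduces to 53 mod 30 = 23; 18^23 ≡ 7 (mod 31).
Mod 29: 173 ≡ 28; by Fermat, exponent reduces to 53 mod 28 = 25; 28^25 ≡ 28 (mod 29).
Combine by CRT: x ≡ 7 (mod 31), x ≡ 28 (mod 29) ⇒ x ≡ 782 (mod 899).

782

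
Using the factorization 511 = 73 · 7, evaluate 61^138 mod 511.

Mod 73: 61 ≡ 61; by Fermat, exponent reduces to 138 mod 72 = 66; 61^66 ≡ 9 (mod 73).
Mod 7: 61 ≡ 5; since 6 | 138, by Fermat 5^138 ≡ 1 (mod 7).
Combine by CRT: x ≡ 9 (mod 73), x ≡ 1 (mod 7) ⇒ x ≡ 155 (mod 511).

155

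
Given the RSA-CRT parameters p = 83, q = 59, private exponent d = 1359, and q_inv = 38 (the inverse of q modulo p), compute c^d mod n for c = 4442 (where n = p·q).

3935

d_p = d mod (p−1) = 1359 mod 82 = 47; d_q = d mod (q−1) = 25.
m₁ = c^(d_p) mod p: c ≡ 43 (mod 83), and 43^47 mod 83 = 34.
m₂ = c^(d_q) mod q: c ≡ 17 (mod 59), and 17^25 mod 59 = 41.
h = q_inv·(m₁ − m₂) mod p = 38·(34 − 41) mod 83 = 66.
m = m₂ + h·q = 41 + 66·59 = 3935.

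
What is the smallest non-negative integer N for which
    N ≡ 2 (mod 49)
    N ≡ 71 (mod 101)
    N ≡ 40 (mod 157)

685659

The moduli are pairwise coprime; M = 49·101·157 = 776993.
M/49 = 15857; 15857 ≡ 30 (mod 49); 30·18 ≡ 1, so inverse 18.
M/101 = 7693; 7693 ≡ 17 (mod 101); 17·6 ≡ 1, so inverse 6.
M/157 = 4949; 4949 ≡ 82 (mod 157); 82·90 ≡ 1, so inverse 90.
N ≡ 2·15857·18 + 71·7693·6 + 40·4949·90 = 21664470.
21664470 mod 776993 = 685659.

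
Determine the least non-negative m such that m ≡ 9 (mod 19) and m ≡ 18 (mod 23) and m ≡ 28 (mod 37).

731

Combine the congruences pairwise.
From m ≡ 9 (mod 19) write m = 9 + 19t. Substituting into m ≡ 18 (mod 23) gives 19t ≡ 9 (mod 23), and since 19⁻¹ ≡ 17 (mod 23), t ≡ 15. Hence m ≡ 9 + 19·15 = 294 (mod 437).
From m ≡ 294 (mod 437) write m = 294 + 437t. Substituting into m ≡ 28 (mod 37) gives 437t ≡ 30 (mod 37), and since 30⁻¹ ≡ 21 (mod 37), t ≡ 1. Hence m ≡ 294 + 437·1 = 731 (mod 16169).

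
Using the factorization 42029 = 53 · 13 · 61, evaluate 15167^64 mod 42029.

Mod 53: 15167 ≡ 9; by Fermat, exponent reduces to 64 mod 52 = 12; 9^12 ≡ 47 (mod 53).
Mod 13: 15167 ≡ 9; by Fermat, exponent reduces to 64 mod 12 = 4; 9^4 ≡ 9 (mod 13).
Mod 61: 15167 ≡ 39; by Fermat, exponent reduces to 64 mod 60 = 4; 39^4 ≡ 16 (mod 61).
Combine by CRT: x ≡ 47 (mod 53), x ≡ 9 (mod 13), x ≡ 16 (mod 61) ⇒ x ≡ 24904 (mod 42029).

24904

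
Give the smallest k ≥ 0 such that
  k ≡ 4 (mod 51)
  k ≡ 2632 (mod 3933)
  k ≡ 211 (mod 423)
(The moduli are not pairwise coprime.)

gcd(51, 3933) = 3 and 3 | (2632 − 4), so the pair is consistent; merging gives k ≡ 18364 (mod 66861), where 66861 = lcm(51, 3933).
gcd(66861, 423) = 9 and 9 | (211 − 18364), so the pair is consistent; merging gives k ≡ 1155001 (mod 3142467), where 3142467 = lcm(66861, 423).
The solution is unique modulo lcm(51, 3933, 423) = 3142467.

1155001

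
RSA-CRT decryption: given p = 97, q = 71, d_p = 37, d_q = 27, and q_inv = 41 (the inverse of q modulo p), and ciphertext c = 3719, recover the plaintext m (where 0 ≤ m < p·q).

m₁ = c^(d_p) mod p: c ≡ 33 (mod 97), and 33^37 mod 97 = 64.
m₂ = c^(d_q) mod q: c ≡ 27 (mod 71), and 27^27 mod 71 = 2.
h = q_inv·(m₁ − m₂) mod p = 41·(64 − 2) mod 97 = 20.
m = m₂ + h·q = 2 + 20·71 = 1422.

1422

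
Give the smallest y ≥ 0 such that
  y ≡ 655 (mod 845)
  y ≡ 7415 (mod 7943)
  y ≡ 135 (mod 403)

364850

gcd(845, 7943) = 169 and 169 | (7415 − 655), so the pair is consistent; merging gives y ≡ 7415 (mod 39715), where 39715 = lcm(845, 7943).
gcd(39715, 403) = 13 and 13 | (135 − 7415), so the pair is consistent; merging gives y ≡ 364850 (mod 1231165), where 1231165 = lcm(39715, 403).
The solution is unique modulo lcm(845, 7943, 403) = 1231165.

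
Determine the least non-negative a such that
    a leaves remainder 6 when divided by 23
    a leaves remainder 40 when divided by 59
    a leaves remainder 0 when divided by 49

11368

The moduli are pairwise coprime; N = 23·59·49 = 66493.
N/23 = 2891; 2891 ≡ 16 (mod 23); 16·13 ≡ 1, so inverse 13.
N/59 = 1127; 1127 ≡ 6 (mod 59); 6·10 ≡ 1, so inverse 10.
N/49 = 1357; 1357 ≡ 34 (mod 49); 34·13 ≡ 1, so inverse 13.
a ≡ 6·2891·13 + 40·1127·10 + 0·1357·13 = 676298.
676298 mod 66493 = 11368.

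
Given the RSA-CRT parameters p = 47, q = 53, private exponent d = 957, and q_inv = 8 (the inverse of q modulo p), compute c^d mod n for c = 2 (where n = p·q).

d_p = d mod (p−1) = 957 mod 46 = 37; d_q = d mod (q−1) = 21.
m₁ = c^(d_p) mod p: c ≡ 2 (mod 47), and 2^37 mod 47 = 28.
m₂ = c^(d_q) mod q: c ≡ 2 (mod 53), and 2^21 mod 53 = 48.
h = q_inv·(m₁ − m₂) mod p = 8·(28 − 48) mod 47 = 28.
m = m₂ + h·q = 48 + 28·53 = 1532.

1532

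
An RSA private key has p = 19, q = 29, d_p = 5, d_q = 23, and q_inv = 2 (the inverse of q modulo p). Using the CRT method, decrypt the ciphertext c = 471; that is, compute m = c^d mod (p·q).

m₁ = c^(d_p) mod p: c ≡ 15 (mod 19), and 15^5 mod 19 = 2.
m₂ = c^(d_q) mod q: c ≡ 7 (mod 29), and 7^23 mod 29 = 20.
h = q_inv·(m₁ − m₂) mod p = 2·(2 − 20) mod 19 = 2.
m = m₂ + h·q = 20 + 2·29 = 78.

78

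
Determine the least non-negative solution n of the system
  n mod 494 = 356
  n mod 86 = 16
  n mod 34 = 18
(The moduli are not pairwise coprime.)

60130

gcd(494, 86) = 2 and 2 | (16 − 356), so the pair is consistent; merging gives n ≡ 17646 (mod 21242), where 21242 = lcm(494, 86).
gcd(21242, 34) = 2 and 2 | (18 − 17646), so the pair is consistent; merging gives n ≡ 60130 (mod 361114), where 361114 = lcm(21242, 34).
The solution is unique modulo lcm(494, 86, 34) = 361114.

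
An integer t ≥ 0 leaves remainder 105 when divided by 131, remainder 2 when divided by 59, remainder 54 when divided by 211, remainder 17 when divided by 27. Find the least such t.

35242118

The moduli are pairwise coprime; N = 131·59·211·27 = 44032113.
N/131 = 336123; 336123 ≡ 108 (mod 131); 108·74 ≡ 1, so inverse 74.
N/59 = 746307; 746307 ≡ 16 (mod 59); 16·48 ≡ 1, so inverse 48.
N/211 = 208683; 208683 ≡ 4 (mod 211); 4·53 ≡ 1, so inverse 53.
N/27 = 1630819; 1630819 ≡ 19 (mod 27); 19·10 ≡ 1, so inverse 10.
t ≡ 105·336123·74 + 2·746307·48 + 54·208683·53 + 17·1630819·10 = 3557811158.
3557811158 mod 44032113 = 35242118.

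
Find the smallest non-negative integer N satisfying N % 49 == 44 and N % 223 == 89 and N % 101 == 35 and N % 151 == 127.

147139057

Combine the congruences pairwise.
From N ≡ 44 (mod 49) write N = 44 + 49t. Substituting into N ≡ 89 (mod 223) gives 49t ≡ 45 (mod 223), and since 49⁻¹ ≡ 132 (mod 223), t ≡ 142. Hence N ≡ 44 + 49·142 = 7002 (mod 10927).
From N ≡ 7002 (mod 10927) write N = 7002 + 10927t. Substituting into N ≡ 35 (mod 101) gives 10927t ≡ 2 (mod 101), and since 19⁻¹ ≡ 16 (mod 101), t ≡ 32. Hence N ≡ 7002 + 10927·32 = 356666 (mod 1103627).
From N ≡ 356666 (mod 1103627) write N = 356666 + 1103627t. Substituting into N ≡ 127 (mod 151) gives 1103627t ≡ 123 (mod 151), and since 119⁻¹ ≡ 33 (mod 151), t ≡ 133. Hence N ≡ 356666 + 1103627·133 = 147139057 (mod 166647677).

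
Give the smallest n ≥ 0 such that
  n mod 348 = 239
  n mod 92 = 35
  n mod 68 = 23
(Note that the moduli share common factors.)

gcd(348, 92) = 4 and 4 | (35 − 239), so the pair is consistent; merging gives n ≡ 587 (mod 8004), where 8004 = lcm(348, 92).
gcd(8004, 68) = 4 and 4 | (23 − 587), so the pair is consistent; merging gives n ≡ 8591 (mod 136068), where 136068 = lcm(8004, 68).
The solution is unique modulo lcm(348, 92, 68) = 136068.

8591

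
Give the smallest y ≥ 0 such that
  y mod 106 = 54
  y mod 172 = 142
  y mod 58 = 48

88034

gcd(106, 172) = 2 and 2 | (142 − 54), so the pair is consistent; merging gives y ≡ 5990 (mod 9116), where 9116 = lcm(106, 172).
gcd(9116, 58) = 2 and 2 | (48 − 5990), so the pair is consistent; merging gives y ≡ 88034 (mod 264364), where 264364 = lcm(9116, 58).
The solution is unique modulo lcm(106, 172, 58) = 264364.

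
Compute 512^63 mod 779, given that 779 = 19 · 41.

702

Mod 19: 512 ≡ 18; by Fermat, exponent reduces to 63 mod 18 = 9; 18^9 ≡ 18 (mod 19).
Mod 41: 512 ≡ 20; by Fermat, exponent reduces to 63 mod 40 = 23; 20^23 ≡ 5 (mod 41).
Combine by CRT: x ≡ 18 (mod 19), x ≡ 5 (mod 41) ⇒ x ≡ 702 (mod 779).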